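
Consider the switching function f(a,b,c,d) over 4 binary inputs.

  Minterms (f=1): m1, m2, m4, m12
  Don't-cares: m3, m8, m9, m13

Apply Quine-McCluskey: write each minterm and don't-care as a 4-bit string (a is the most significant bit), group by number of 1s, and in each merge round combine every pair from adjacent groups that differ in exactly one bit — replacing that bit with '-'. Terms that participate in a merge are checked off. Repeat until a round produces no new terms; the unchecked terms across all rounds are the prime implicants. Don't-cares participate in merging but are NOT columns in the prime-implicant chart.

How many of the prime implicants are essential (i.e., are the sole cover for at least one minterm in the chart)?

[col 0] 0001*, 0010*, 0011*, 0100*, 1000*, 1001*, 1100*, 1101*
[col 1] -001, -100, 00-1, 001-, 1-00*, 1-01*, 100-*, 110-*
[col 2] 1-0-
Prime implicants: -001, -100, 00-1, 001-, 1-0-
PI chart (minterm → PIs covering it):
  1 | -001,00-1
  2 | 001-  (sole → essential)
  4 | -100  (sole → essential)
  12 | -100,1-0-
Essential prime implicants: -100, 001-

2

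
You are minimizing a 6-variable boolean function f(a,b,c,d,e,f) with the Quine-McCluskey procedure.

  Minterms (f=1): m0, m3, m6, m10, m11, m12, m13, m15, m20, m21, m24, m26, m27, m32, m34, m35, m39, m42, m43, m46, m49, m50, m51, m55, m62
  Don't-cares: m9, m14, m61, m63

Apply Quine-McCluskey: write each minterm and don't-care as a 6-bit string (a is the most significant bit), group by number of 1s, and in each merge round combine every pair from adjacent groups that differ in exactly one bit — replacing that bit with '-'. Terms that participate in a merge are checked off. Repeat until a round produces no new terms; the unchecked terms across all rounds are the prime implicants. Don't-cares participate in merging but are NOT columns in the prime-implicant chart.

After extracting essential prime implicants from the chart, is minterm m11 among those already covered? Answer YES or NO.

YES

size-2^0 implicants → 000000(✓)  000011(✓)  000110(✓)  001001(✓)  001010(✓)  001011(✓)  001100(✓)  001101(✓)  001110(✓)  001111(✓)  010100(✓)  010101(✓)  011000(✓)  011010(✓)  011011(✓)  100000(✓)  100010(✓)  100011(✓)  100111(✓)  101010(✓)  101011(✓)  101110(✓)  110001(✓)  110010(✓)  110011(✓)  110111(✓)  111101(✓)  111110(✓)  111111(✓)
size-2^1 implicants → -00000  -00011(✓)  -01010(✓)  -01011(✓)  -01110(✓)  0-1010(✓)  0-1011(✓)  00-011(✓)  00-110  001-01(✓)  001-10(✓)  001-11(✓)  0010-1(✓)  00101-(✓)  0011-0(✓)  0011-1(✓)  00110-(✓)  00111-(✓)  01010-  0110-0  01101-(✓)  1-0010(✓)  1-0011(✓)  1-0111(✓)  1-1110  10-010(✓)  10-011(✓)  100-11(✓)  1000-0  10001-(✓)  101-10(✓)  10101-(✓)  11-111  110-11(✓)  1100-1  11001-(✓)  1111-1  11111-
size-2^2 implicants → -0-011  -01-10  -0101-  0-101-  001--1  001-1-  0011--  1-0-11  1-001-  10-01-
Unchecked terms (primes): -0-011, -00000, -01-10, -0101-, 0-101-, 00-110, 001--1, 001-1-, 0011--, 01010-, 0110-0, 1-0-11, 1-001-, 1-1110, 10-01-, 1000-0, 11-111, 1100-1, 1111-1, 11111-
Minterm coverage:
  m0 ⊆ -00000 [E]
  m3 ⊆ -0-011 [E]
  m6 ⊆ 00-110 [E]
  m10 ⊆ -01-10,-0101-,0-101-,001-1-
  m11 ⊆ -0-011,-0101-,0-101-,001--1,001-1-
  m12 ⊆ 0011-- [E]
  m13 ⊆ 001--1,0011--
  m15 ⊆ 001--1,001-1-,0011--
  m20 ⊆ 01010- [E]
  m21 ⊆ 01010- [E]
  m24 ⊆ 0110-0 [E]
  m26 ⊆ 0-101-,0110-0
  m27 ⊆ 0-101- [E]
  m32 ⊆ -00000,1000-0
  m34 ⊆ 1-001-,10-01-,1000-0
  m35 ⊆ -0-011,1-0-11,1-001-,10-01-
  m39 ⊆ 1-0-11 [E]
  m42 ⊆ -01-10,-0101-,10-01-
  m43 ⊆ -0-011,-0101-,10-01-
  m46 ⊆ -01-10,1-1110
  m49 ⊆ 1100-1 [E]
  m50 ⊆ 1-001- [E]
  m51 ⊆ 1-0-11,1-001-,1100-1
  m55 ⊆ 1-0-11,11-111
  m62 ⊆ 1-1110,11111-
E = {-0-011, -00000, 0-101-, 00-110, 0011--, 01010-, 0110-0, 1-0-11, 1-001-, 1100-1}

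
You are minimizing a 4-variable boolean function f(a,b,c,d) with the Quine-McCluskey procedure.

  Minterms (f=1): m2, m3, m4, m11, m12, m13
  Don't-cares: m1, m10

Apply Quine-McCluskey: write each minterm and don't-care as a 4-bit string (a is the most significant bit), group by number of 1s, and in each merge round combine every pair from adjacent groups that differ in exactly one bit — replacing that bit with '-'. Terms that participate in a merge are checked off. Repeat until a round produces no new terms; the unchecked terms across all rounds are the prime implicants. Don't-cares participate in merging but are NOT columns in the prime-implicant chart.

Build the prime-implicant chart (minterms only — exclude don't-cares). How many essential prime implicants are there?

Round 0: 0001✓ 0010✓ 0011✓ 0100✓ 1010✓ 1011✓ 1100✓ 1101✓
Round 1: -010✓ -011✓ -100 00-1 001-✓ 101-✓ 110-
Round 2: -01-
PIs = {-01-, -100, 00-1, 110-}
Coverage chart:
  m2: -01- ←essential
  m3: -01-,00-1
  m4: -100 ←essential
  m11: -01- ←essential
  m12: -100,110-
  m13: 110- ←essential
Essential: -01-, -100, 110-

3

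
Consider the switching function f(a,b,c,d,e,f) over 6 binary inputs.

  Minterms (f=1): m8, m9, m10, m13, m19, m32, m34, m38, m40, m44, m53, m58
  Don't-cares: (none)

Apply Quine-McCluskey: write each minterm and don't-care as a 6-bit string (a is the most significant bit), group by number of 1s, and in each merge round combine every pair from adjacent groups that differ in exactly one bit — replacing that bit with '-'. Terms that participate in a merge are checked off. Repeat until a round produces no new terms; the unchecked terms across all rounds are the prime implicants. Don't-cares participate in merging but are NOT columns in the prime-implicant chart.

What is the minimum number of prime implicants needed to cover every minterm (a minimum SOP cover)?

8

Round 0: 001000✓ 001001✓ 001010✓ 001101✓ 010011 100000✓ 100010✓ 100110✓ 101000✓ 101100✓ 110101 111010
Round 1: -01000 001-01 0010-0 00100- 10-000 100-10 1000-0 101-00
PIs = {-01000, 001-01, 0010-0, 00100-, 010011, 10-000, 100-10, 1000-0, 101-00, 110101, 111010}
Coverage chart:
  m8: -01000,0010-0,00100-
  m9: 001-01,00100-
  m10: 0010-0 ←essential
  m13: 001-01 ←essential
  m19: 010011 ←essential
  m32: 10-000,1000-0
  m34: 100-10,1000-0
  m38: 100-10 ←essential
  m40: -01000,10-000,101-00
  m44: 101-00 ←essential
  m53: 110101 ←essential
  m58: 111010 ←essential
Essential: 001-01, 0010-0, 010011, 100-10, 101-00, 110101, 111010
Petrick residual → 10-000
Min cover (8 terms): a'b'ce'f + a'b'cd'f' + a'bc'd'ef + ab'd'e'f' + ab'c'ef' + ab'ce'f' + abc'de'f + abcd'ef'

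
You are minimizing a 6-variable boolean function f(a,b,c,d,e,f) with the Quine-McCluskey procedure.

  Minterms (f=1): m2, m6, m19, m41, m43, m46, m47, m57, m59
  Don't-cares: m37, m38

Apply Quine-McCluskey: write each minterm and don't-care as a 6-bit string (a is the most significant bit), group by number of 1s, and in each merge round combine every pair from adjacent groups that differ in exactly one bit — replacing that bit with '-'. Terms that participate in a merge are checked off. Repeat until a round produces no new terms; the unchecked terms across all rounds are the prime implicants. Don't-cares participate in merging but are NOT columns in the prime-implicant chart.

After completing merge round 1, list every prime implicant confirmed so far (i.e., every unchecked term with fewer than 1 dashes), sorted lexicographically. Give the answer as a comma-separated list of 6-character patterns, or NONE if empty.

[col 0] 000010*, 000110*, 010011, 100101, 100110*, 101001*, 101011*, 101110*, 101111*, 111001*, 111011*
[col 1] -00110, 000-10, 1-1001*, 1-1011*, 10-110, 101-11, 1010-1*, 10111-, 1110-1*
[col 2] 1-10-1
Prime implicants: -00110, 000-10, 010011, 1-10-1, 10-110, 100101, 101-11, 10111-

010011, 100101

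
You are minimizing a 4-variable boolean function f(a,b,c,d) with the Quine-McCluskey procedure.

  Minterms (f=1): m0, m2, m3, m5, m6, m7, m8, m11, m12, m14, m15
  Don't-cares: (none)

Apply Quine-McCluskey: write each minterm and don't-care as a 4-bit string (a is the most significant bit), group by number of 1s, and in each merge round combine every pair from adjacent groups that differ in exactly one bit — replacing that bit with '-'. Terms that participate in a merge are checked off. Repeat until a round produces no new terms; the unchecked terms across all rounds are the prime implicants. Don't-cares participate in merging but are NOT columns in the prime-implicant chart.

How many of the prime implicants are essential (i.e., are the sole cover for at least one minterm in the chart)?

2

[col 0] 0000*, 0010*, 0011*, 0101*, 0110*, 0111*, 1000*, 1011*, 1100*, 1110*, 1111*
[col 1] -000, -011*, -110*, -111*, 0-10*, 0-11*, 00-0, 001-*, 01-1, 011-*, 1-00, 1-11*, 11-0, 111-*
[col 2] --11, -11-, 0-1-
Prime implicants: --11, -000, -11-, 0-1-, 00-0, 01-1, 1-00, 11-0
PI chart (minterm → PIs covering it):
  0 | -000,00-0
  2 | 0-1-,00-0
  3 | --11,0-1-
  5 | 01-1  (sole → essential)
  6 | -11-,0-1-
  7 | --11,-11-,0-1-,01-1
  8 | -000,1-00
  11 | --11  (sole → essential)
  12 | 1-00,11-0
  14 | -11-,11-0
  15 | --11,-11-
Essential prime implicants: --11, 01-1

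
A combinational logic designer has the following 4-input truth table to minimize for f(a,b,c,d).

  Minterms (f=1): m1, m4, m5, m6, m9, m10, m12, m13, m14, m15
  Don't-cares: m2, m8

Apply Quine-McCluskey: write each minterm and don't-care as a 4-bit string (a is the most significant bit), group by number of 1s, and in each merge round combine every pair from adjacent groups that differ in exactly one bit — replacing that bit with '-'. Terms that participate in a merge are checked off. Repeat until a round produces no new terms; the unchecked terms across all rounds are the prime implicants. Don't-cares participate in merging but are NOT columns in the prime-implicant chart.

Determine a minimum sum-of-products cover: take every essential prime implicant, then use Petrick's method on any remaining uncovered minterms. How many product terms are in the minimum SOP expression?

4

size-2^0 implicants → 0001(✓)  0010(✓)  0100(✓)  0101(✓)  0110(✓)  1000(✓)  1001(✓)  1010(✓)  1100(✓)  1101(✓)  1110(✓)  1111(✓)
size-2^1 implicants → -001(✓)  -010(✓)  -100(✓)  -101(✓)  -110(✓)  0-01(✓)  0-10(✓)  01-0(✓)  010-(✓)  1-00(✓)  1-01(✓)  1-10(✓)  10-0(✓)  100-(✓)  11-0(✓)  11-1(✓)  110-(✓)  111-(✓)
size-2^2 implicants → --01  --10  -1-0  -10-  1--0  1-0-  11--
Unchecked terms (primes): --01, --10, -1-0, -10-, 1--0, 1-0-, 11--
Minterm coverage:
  m1 ⊆ --01 [E]
  m4 ⊆ -1-0,-10-
  m5 ⊆ --01,-10-
  m6 ⊆ --10,-1-0
  m9 ⊆ --01,1-0-
  m10 ⊆ --10,1--0
  m12 ⊆ -1-0,-10-,1--0,1-0-,11--
  m13 ⊆ --01,-10-,1-0-,11--
  m14 ⊆ --10,-1-0,1--0,11--
  m15 ⊆ 11-- [E]
E = {--01, 11--}
Petrick residual → --10, -1-0
Cover = c'd + cd' + bd' + ab  |cover|=4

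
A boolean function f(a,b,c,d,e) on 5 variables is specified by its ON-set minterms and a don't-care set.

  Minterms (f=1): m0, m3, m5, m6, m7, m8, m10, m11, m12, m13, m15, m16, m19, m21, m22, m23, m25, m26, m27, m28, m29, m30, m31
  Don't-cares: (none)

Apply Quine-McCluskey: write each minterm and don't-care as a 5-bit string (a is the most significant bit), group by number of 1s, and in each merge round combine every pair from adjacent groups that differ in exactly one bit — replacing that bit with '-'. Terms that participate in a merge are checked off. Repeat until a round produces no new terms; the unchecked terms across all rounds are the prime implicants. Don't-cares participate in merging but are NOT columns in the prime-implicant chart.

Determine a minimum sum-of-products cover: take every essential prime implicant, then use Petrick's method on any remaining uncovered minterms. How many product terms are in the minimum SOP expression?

8

[col 0] 00000*, 00011*, 00101*, 00110*, 00111*, 01000*, 01010*, 01011*, 01100*, 01101*, 01111*, 10000*, 10011*, 10101*, 10110*, 10111*, 11001*, 11010*, 11011*, 11100*, 11101*, 11110*, 11111*
[col 1] -0000, -0011*, -0101*, -0110*, -0111*, -1010*, -1011*, -1100*, -1101*, -1111*, 0-000, 0-011*, 0-101*, 0-111*, 00-11*, 001-1*, 0011-*, 01-00, 01-11*, 010-0, 0101-*, 011-1*, 0110-*, 1-011*, 1-101*, 1-110*, 1-111*, 10-11*, 101-1*, 1011-*, 11-01*, 11-10*, 11-11*, 110-1*, 1101-*, 111-0*, 111-1*, 1110-*, 1111-*
[col 2] --011*, --101*, --111*, -0-11*, -01-1*, -011-, -1-11*, -101-, -11-1*, -110-, 0--11*, 0-1-1*, 1--11*, 1-1-1*, 1-11-, 11--1, 11-1-, 111--
[col 3] ---11, --1-1
Prime implicants: ---11, --1-1, -0000, -011-, -101-, -110-, 0-000, 01-00, 010-0, 1-11-, 11--1, 11-1-, 111--
PI chart (minterm → PIs covering it):
  0 | -0000,0-000
  3 | ---11  (sole → essential)
  5 | --1-1  (sole → essential)
  6 | -011-  (sole → essential)
  7 | ---11,--1-1,-011-
  8 | 0-000,01-00,010-0
  10 | -101-,010-0
  11 | ---11,-101-
  12 | -110-,01-00
  13 | --1-1,-110-
  15 | ---11,--1-1
  16 | -0000  (sole → essential)
  19 | ---11  (sole → essential)
  21 | --1-1  (sole → essential)
  22 | -011-,1-11-
  23 | ---11,--1-1,-011-,1-11-
  25 | 11--1  (sole → essential)
  26 | -101-,11-1-
  27 | ---11,-101-,11--1,11-1-
  28 | -110-,111--
  29 | --1-1,-110-,11--1,111--
  30 | 1-11-,11-1-,111--
  31 | ---11,--1-1,1-11-,11--1,11-1-,111--
Essential prime implicants: ---11, --1-1, -0000, -011-, 11--1
Petrick residual → -101-, 01-00, 111--
Minimum SOP uses 8 PIs: de + ce + b'c'd'e' + b'cd + bc'd + a'bd'e' + abe + abc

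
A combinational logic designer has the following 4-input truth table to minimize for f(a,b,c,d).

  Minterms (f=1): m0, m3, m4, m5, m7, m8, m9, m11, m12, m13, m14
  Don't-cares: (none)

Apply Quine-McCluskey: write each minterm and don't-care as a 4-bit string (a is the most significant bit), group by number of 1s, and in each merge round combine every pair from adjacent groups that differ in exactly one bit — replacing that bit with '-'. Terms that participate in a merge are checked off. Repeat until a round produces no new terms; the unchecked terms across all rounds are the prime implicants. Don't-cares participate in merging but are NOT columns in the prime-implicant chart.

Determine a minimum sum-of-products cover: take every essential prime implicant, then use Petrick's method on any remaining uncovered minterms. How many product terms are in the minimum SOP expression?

5

size-2^0 implicants → 0000(✓)  0011(✓)  0100(✓)  0101(✓)  0111(✓)  1000(✓)  1001(✓)  1011(✓)  1100(✓)  1101(✓)  1110(✓)
size-2^1 implicants → -000(✓)  -011  -100(✓)  -101(✓)  0-00(✓)  0-11  01-1  010-(✓)  1-00(✓)  1-01(✓)  10-1  100-(✓)  11-0  110-(✓)
size-2^2 implicants → --00  -10-  1-0-
Unchecked terms (primes): --00, -011, -10-, 0-11, 01-1, 1-0-, 10-1, 11-0
Minterm coverage:
  m0 ⊆ --00 [E]
  m3 ⊆ -011,0-11
  m4 ⊆ --00,-10-
  m5 ⊆ -10-,01-1
  m7 ⊆ 0-11,01-1
  m8 ⊆ --00,1-0-
  m9 ⊆ 1-0-,10-1
  m11 ⊆ -011,10-1
  m12 ⊆ --00,-10-,1-0-,11-0
  m13 ⊆ -10-,1-0-
  m14 ⊆ 11-0 [E]
E = {--00, 11-0}
Petrick residual → -011, 01-1, 1-0-
Cover = c'd' + b'cd + a'bd + ac' + abd'  |cover|=5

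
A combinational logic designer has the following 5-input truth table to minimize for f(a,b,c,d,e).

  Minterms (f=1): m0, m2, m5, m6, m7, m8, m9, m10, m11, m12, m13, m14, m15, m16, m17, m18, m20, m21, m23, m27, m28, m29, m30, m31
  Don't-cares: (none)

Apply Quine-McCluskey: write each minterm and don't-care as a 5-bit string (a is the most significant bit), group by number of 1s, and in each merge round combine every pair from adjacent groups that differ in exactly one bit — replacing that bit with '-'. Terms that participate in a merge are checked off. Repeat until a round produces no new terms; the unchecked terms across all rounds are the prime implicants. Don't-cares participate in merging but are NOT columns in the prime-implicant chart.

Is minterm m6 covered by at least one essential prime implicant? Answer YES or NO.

Round 0: 00000✓ 00010✓ 00101✓ 00110✓ 00111✓ 01000✓ 01001✓ 01010✓ 01011✓ 01100✓ 01101✓ 01110✓ 01111✓ 10000✓ 10001✓ 10010✓ 10100✓ 10101✓ 10111✓ 11011✓ 11100✓ 11101✓ 11110✓ 11111✓
Round 1: -0000✓ -0010✓ -0101✓ -0111✓ -1011✓ -1100✓ -1101✓ -1110✓ -1111✓ 0-000✓ 0-010✓ 0-101✓ 0-110✓ 0-111✓ 00-10✓ 000-0✓ 001-1✓ 0011-✓ 01-00✓ 01-01✓ 01-10✓ 01-11✓ 010-0✓ 010-1✓ 0100-✓ 0101-✓ 011-0✓ 011-1✓ 0110-✓ 0111-✓ 1-100✓ 1-101✓ 1-111✓ 10-00✓ 10-01✓ 100-0✓ 1000-✓ 101-1✓ 1010-✓ 11-11✓ 111-0✓ 111-1✓ 1110-✓ 1111-✓
Round 2: --101✓ --111✓ -00-0 -01-1✓ -1-11 -11-0✓ -11-1✓ -110-✓ -111-✓ 0--10 0-0-0 0-1-1✓ 0-11- 01--0✓ 01--1✓ 01-0-✓ 01-1-✓ 010--✓ 011--✓ 1-1-1✓ 1-10- 10-0- 111--✓
Round 3: --1-1 -11-- 01---
PIs = {--1-1, -00-0, -1-11, -11--, 0--10, 0-0-0, 0-11-, 01---, 1-10-, 10-0-}
Coverage chart:
  m0: -00-0,0-0-0
  m2: -00-0,0--10,0-0-0
  m5: --1-1 ←essential
  m6: 0--10,0-11-
  m7: --1-1,0-11-
  m8: 0-0-0,01---
  m9: 01--- ←essential
  m10: 0--10,0-0-0,01---
  m11: -1-11,01---
  m12: -11--,01---
  m13: --1-1,-11--,01---
  m14: -11--,0--10,0-11-,01---
  m15: --1-1,-1-11,-11--,0-11-,01---
  m16: -00-0,10-0-
  m17: 10-0- ←essential
  m18: -00-0 ←essential
  m20: 1-10-,10-0-
  m21: --1-1,1-10-,10-0-
  m23: --1-1 ←essential
  m27: -1-11 ←essential
  m28: -11--,1-10-
  m29: --1-1,-11--,1-10-
  m30: -11-- ←essential
  m31: --1-1,-1-11,-11--
Essential: --1-1, -00-0, -1-11, -11--, 01---, 10-0-

NO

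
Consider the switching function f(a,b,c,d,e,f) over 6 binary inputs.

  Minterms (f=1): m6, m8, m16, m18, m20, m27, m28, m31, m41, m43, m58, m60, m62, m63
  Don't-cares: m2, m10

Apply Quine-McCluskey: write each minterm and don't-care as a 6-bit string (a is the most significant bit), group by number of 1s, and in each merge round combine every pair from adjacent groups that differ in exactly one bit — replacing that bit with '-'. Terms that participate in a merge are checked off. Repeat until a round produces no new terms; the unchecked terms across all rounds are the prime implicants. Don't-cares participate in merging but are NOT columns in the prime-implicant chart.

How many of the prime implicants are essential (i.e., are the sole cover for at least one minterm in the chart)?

size-2^0 implicants → 000010(✓)  000110(✓)  001000(✓)  001010(✓)  010000(✓)  010010(✓)  010100(✓)  011011(✓)  011100(✓)  011111(✓)  101001(✓)  101011(✓)  111010(✓)  111100(✓)  111110(✓)  111111(✓)
size-2^1 implicants → -11100  -11111  0-0010  00-010  000-10  0010-0  01-100  010-00  0100-0  011-11  1010-1  111-10  1111-0  11111-
Unchecked terms (primes): -11100, -11111, 0-0010, 00-010, 000-10, 0010-0, 01-100, 010-00, 0100-0, 011-11, 1010-1, 111-10, 1111-0, 11111-
Minterm coverage:
  m6 ⊆ 000-10 [E]
  m8 ⊆ 0010-0 [E]
  m16 ⊆ 010-00,0100-0
  m18 ⊆ 0-0010,0100-0
  m20 ⊆ 01-100,010-00
  m27 ⊆ 011-11 [E]
  m28 ⊆ -11100,01-100
  m31 ⊆ -11111,011-11
  m41 ⊆ 1010-1 [E]
  m43 ⊆ 1010-1 [E]
  m58 ⊆ 111-10 [E]
  m60 ⊆ -11100,1111-0
  m62 ⊆ 111-10,1111-0,11111-
  m63 ⊆ -11111,11111-
E = {000-10, 0010-0, 011-11, 1010-1, 111-10}

5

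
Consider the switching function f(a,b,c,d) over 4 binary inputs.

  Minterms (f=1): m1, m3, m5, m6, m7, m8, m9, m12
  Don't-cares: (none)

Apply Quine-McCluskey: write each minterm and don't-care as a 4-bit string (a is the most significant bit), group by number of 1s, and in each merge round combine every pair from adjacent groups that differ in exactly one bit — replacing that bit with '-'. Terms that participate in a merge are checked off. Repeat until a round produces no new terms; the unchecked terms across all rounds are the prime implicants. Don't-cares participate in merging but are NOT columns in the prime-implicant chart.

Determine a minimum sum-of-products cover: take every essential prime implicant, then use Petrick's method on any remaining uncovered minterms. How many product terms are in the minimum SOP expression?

[col 0] 0001*, 0011*, 0101*, 0110*, 0111*, 1000*, 1001*, 1100*
[col 1] -001, 0-01*, 0-11*, 00-1*, 01-1*, 011-, 1-00, 100-
[col 2] 0--1
Prime implicants: -001, 0--1, 011-, 1-00, 100-
PI chart (minterm → PIs covering it):
  1 | -001,0--1
  3 | 0--1  (sole → essential)
  5 | 0--1  (sole → essential)
  6 | 011-  (sole → essential)
  7 | 0--1,011-
  8 | 1-00,100-
  9 | -001,100-
  12 | 1-00  (sole → essential)
Essential prime implicants: 0--1, 011-, 1-00
Petrick residual → -001
Minimum SOP uses 4 PIs: b'c'd + a'd + a'bc + ac'd'

4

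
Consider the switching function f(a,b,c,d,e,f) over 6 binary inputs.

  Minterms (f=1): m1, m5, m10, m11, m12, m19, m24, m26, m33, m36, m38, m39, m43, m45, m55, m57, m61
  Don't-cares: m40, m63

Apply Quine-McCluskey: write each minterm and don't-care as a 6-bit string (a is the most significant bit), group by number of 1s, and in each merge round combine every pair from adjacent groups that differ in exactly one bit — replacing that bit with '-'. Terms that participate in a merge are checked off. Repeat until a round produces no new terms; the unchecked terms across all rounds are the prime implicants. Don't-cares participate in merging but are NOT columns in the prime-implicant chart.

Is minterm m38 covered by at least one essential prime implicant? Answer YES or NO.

YES

Round 0: 000001✓ 000101✓ 001010✓ 001011✓ 001100 010011 011000✓ 011010✓ 100001✓ 100100✓ 100110✓ 100111✓ 101000 101011✓ 101101✓ 110111✓ 111001✓ 111101✓ 111111✓
Round 1: -00001 -01011 0-1010 000-01 00101- 0110-0 1-0111 1-1101 1001-0 10011- 11-111 111-01 1111-1
PIs = {-00001, -01011, 0-1010, 000-01, 00101-, 001100, 010011, 0110-0, 1-0111, 1-1101, 1001-0, 10011-, 101000, 11-111, 111-01, 1111-1}
Coverage chart:
  m1: -00001,000-01
  m5: 000-01 ←essential
  m10: 0-1010,00101-
  m11: -01011,00101-
  m12: 001100 ←essential
  m19: 010011 ←essential
  m24: 0110-0 ←essential
  m26: 0-1010,0110-0
  m33: -00001 ←essential
  m36: 1001-0 ←essential
  m38: 1001-0,10011-
  m39: 1-0111,10011-
  m43: -01011 ←essential
  m45: 1-1101 ←essential
  m55: 1-0111,11-111
  m57: 111-01 ←essential
  m61: 1-1101,111-01,1111-1
Essential: -00001, -01011, 000-01, 001100, 010011, 0110-0, 1-1101, 1001-0, 111-01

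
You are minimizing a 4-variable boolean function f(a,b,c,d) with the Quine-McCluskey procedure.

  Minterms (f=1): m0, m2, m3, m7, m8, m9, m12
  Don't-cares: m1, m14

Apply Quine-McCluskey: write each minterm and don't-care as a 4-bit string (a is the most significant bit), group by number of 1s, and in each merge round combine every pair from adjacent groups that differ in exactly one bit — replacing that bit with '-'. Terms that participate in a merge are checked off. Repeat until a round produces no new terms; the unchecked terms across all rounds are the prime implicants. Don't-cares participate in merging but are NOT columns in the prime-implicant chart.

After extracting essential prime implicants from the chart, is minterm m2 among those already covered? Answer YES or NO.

[col 0] 0000*, 0001*, 0010*, 0011*, 0111*, 1000*, 1001*, 1100*, 1110*
[col 1] -000*, -001*, 0-11, 00-0*, 00-1*, 000-*, 001-*, 1-00, 100-*, 11-0
[col 2] -00-, 00--
Prime implicants: -00-, 0-11, 00--, 1-00, 11-0
PI chart (minterm → PIs covering it):
  0 | -00-,00--
  2 | 00--  (sole → essential)
  3 | 0-11,00--
  7 | 0-11  (sole → essential)
  8 | -00-,1-00
  9 | -00-  (sole → essential)
  12 | 1-00,11-0
Essential prime implicants: -00-, 0-11, 00--

YES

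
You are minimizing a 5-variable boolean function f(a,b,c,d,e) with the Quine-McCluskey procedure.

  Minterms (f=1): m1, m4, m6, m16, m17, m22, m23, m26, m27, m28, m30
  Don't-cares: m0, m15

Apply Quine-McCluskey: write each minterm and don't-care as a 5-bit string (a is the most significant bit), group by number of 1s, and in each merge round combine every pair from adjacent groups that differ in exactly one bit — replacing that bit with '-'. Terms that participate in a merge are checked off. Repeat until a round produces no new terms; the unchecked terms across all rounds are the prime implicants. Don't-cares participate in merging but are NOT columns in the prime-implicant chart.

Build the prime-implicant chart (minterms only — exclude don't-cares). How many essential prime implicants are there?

[col 0] 00000*, 00001*, 00100*, 00110*, 01111, 10000*, 10001*, 10110*, 10111*, 11010*, 11011*, 11100*, 11110*
[col 1] -0000*, -0001*, -0110, 00-00, 0000-*, 001-0, 1-110, 1000-*, 1011-, 11-10, 1101-, 111-0
[col 2] -000-
Prime implicants: -000-, -0110, 00-00, 001-0, 01111, 1-110, 1011-, 11-10, 1101-, 111-0
PI chart (minterm → PIs covering it):
  1 | -000-  (sole → essential)
  4 | 00-00,001-0
  6 | -0110,001-0
  16 | -000-  (sole → essential)
  17 | -000-  (sole → essential)
  22 | -0110,1-110,1011-
  23 | 1011-  (sole → essential)
  26 | 11-10,1101-
  27 | 1101-  (sole → essential)
  28 | 111-0  (sole → essential)
  30 | 1-110,11-10,111-0
Essential prime implicants: -000-, 1011-, 1101-, 111-0

4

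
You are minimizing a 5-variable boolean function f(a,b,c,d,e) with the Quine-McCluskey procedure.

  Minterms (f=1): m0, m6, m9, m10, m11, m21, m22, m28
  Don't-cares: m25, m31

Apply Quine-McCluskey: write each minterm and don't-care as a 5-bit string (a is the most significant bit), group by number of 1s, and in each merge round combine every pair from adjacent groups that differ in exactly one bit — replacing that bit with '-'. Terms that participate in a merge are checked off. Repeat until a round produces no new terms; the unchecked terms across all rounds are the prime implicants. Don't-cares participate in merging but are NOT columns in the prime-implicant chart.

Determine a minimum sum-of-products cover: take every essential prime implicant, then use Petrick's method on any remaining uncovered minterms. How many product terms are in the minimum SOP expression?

Round 0: 00000 00110✓ 01001✓ 01010✓ 01011✓ 10101 10110✓ 11001✓ 11100 11111
Round 1: -0110 -1001 010-1 0101-
PIs = {-0110, -1001, 00000, 010-1, 0101-, 10101, 11100, 11111}
Coverage chart:
  m0: 00000 ←essential
  m6: -0110 ←essential
  m9: -1001,010-1
  m10: 0101- ←essential
  m11: 010-1,0101-
  m21: 10101 ←essential
  m22: -0110 ←essential
  m28: 11100 ←essential
Essential: -0110, 00000, 0101-, 10101, 11100
Petrick residual → -1001
Min cover (6 terms): b'cde' + bc'd'e + a'b'c'd'e' + a'bc'd + ab'cd'e + abcd'e'

6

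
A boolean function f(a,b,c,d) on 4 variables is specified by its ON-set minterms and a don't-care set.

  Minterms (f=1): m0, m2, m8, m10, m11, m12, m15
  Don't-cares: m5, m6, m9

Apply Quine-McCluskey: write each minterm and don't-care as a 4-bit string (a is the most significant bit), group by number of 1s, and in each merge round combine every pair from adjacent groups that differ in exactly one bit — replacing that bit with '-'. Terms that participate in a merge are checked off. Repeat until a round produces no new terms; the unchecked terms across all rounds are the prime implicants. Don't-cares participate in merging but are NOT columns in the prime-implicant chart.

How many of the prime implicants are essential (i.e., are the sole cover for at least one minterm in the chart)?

3

Round 0: 0000✓ 0010✓ 0101 0110✓ 1000✓ 1001✓ 1010✓ 1011✓ 1100✓ 1111✓
Round 1: -000✓ -010✓ 0-10 00-0✓ 1-00 1-11 10-0✓ 10-1✓ 100-✓ 101-✓
Round 2: -0-0 10--
PIs = {-0-0, 0-10, 0101, 1-00, 1-11, 10--}
Coverage chart:
  m0: -0-0 ←essential
  m2: -0-0,0-10
  m8: -0-0,1-00,10--
  m10: -0-0,10--
  m11: 1-11,10--
  m12: 1-00 ←essential
  m15: 1-11 ←essential
Essential: -0-0, 1-00, 1-11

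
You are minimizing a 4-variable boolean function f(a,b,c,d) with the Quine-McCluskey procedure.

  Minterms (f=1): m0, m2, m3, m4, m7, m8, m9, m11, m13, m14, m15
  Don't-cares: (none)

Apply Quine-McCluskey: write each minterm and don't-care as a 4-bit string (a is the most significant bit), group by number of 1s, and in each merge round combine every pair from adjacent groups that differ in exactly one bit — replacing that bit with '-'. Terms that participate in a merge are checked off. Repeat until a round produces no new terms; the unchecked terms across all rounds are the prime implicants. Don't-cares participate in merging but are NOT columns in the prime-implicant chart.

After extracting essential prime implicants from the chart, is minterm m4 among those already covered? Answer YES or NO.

size-2^0 implicants → 0000(✓)  0010(✓)  0011(✓)  0100(✓)  0111(✓)  1000(✓)  1001(✓)  1011(✓)  1101(✓)  1110(✓)  1111(✓)
size-2^1 implicants → -000  -011(✓)  -111(✓)  0-00  0-11(✓)  00-0  001-  1-01(✓)  1-11(✓)  10-1(✓)  100-  11-1(✓)  111-
size-2^2 implicants → --11  1--1
Unchecked terms (primes): --11, -000, 0-00, 00-0, 001-, 1--1, 100-, 111-
Minterm coverage:
  m0 ⊆ -000,0-00,00-0
  m2 ⊆ 00-0,001-
  m3 ⊆ --11,001-
  m4 ⊆ 0-00 [E]
  m7 ⊆ --11 [E]
  m8 ⊆ -000,100-
  m9 ⊆ 1--1,100-
  m11 ⊆ --11,1--1
  m13 ⊆ 1--1 [E]
  m14 ⊆ 111- [E]
  m15 ⊆ --11,1--1,111-
E = {--11, 0-00, 1--1, 111-}

YES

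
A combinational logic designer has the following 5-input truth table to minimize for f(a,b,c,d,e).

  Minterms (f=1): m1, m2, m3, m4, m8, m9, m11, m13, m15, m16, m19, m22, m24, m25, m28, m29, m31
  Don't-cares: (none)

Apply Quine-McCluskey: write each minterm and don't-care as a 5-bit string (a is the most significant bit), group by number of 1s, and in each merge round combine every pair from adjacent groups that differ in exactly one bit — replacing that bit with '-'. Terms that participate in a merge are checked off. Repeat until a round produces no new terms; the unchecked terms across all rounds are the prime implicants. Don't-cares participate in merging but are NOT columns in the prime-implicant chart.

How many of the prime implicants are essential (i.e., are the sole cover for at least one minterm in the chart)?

9

Round 0: 00001✓ 00010✓ 00011✓ 00100 01000✓ 01001✓ 01011✓ 01101✓ 01111✓ 10000✓ 10011✓ 10110 11000✓ 11001✓ 11100✓ 11101✓ 11111✓
Round 1: -0011 -1000✓ -1001✓ -1101✓ -1111✓ 0-001✓ 0-011✓ 000-1✓ 0001- 01-01✓ 01-11✓ 010-1✓ 0100-✓ 011-1✓ 1-000 11-00✓ 11-01✓ 1100-✓ 111-1✓ 1110-✓
Round 2: -1-01 -100- -11-1 0-0-1 01--1 11-0-
PIs = {-0011, -1-01, -100-, -11-1, 0-0-1, 0001-, 00100, 01--1, 1-000, 10110, 11-0-}
Coverage chart:
  m1: 0-0-1 ←essential
  m2: 0001- ←essential
  m3: -0011,0-0-1,0001-
  m4: 00100 ←essential
  m8: -100- ←essential
  m9: -1-01,-100-,0-0-1,01--1
  m11: 0-0-1,01--1
  m13: -1-01,-11-1,01--1
  m15: -11-1,01--1
  m16: 1-000 ←essential
  m19: -0011 ←essential
  m22: 10110 ←essential
  m24: -100-,1-000,11-0-
  m25: -1-01,-100-,11-0-
  m28: 11-0- ←essential
  m29: -1-01,-11-1,11-0-
  m31: -11-1 ←essential
Essential: -0011, -100-, -11-1, 0-0-1, 0001-, 00100, 1-000, 10110, 11-0-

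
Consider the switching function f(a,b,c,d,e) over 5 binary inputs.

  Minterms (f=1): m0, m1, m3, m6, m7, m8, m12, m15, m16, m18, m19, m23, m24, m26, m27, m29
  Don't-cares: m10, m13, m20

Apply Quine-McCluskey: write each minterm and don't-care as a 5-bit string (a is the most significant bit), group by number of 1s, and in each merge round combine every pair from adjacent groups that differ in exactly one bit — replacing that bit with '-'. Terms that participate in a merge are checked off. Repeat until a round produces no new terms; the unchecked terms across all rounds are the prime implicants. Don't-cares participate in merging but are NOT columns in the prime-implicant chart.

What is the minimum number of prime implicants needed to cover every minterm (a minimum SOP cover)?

8

[col 0] 00000*, 00001*, 00011*, 00110*, 00111*, 01000*, 01010*, 01100*, 01101*, 01111*, 10000*, 10010*, 10011*, 10100*, 10111*, 11000*, 11010*, 11011*, 11101*
[col 1] -0000*, -0011*, -0111*, -1000*, -1010*, -1101, 0-000*, 0-111, 00-11*, 000-1, 0000-, 0011-, 01-00, 010-0*, 011-1, 0110-, 1-000*, 1-010*, 1-011*, 10-00, 10-11*, 100-0*, 1001-*, 110-0*, 1101-*
[col 2] --000, -0-11, -10-0, 1-0-0, 1-01-
Prime implicants: --000, -0-11, -10-0, -1101, 0-111, 000-1, 0000-, 0011-, 01-00, 011-1, 0110-, 1-0-0, 1-01-, 10-00
PI chart (minterm → PIs covering it):
  0 | --000,0000-
  1 | 000-1,0000-
  3 | -0-11,000-1
  6 | 0011-  (sole → essential)
  7 | -0-11,0-111,0011-
  8 | --000,-10-0,01-00
  12 | 01-00,0110-
  15 | 0-111,011-1
  16 | --000,1-0-0,10-00
  18 | 1-0-0,1-01-
  19 | -0-11,1-01-
  23 | -0-11  (sole → essential)
  24 | --000,-10-0,1-0-0
  26 | -10-0,1-0-0,1-01-
  27 | 1-01-  (sole → essential)
  29 | -1101  (sole → essential)
Essential prime implicants: -0-11, -1101, 0011-, 1-01-
Petrick residual → --000, 0-111, 000-1, 01-00
Minimum SOP uses 8 PIs: c'd'e' + b'de + bcd'e + a'cde + a'b'c'e + a'b'cd + a'bd'e' + ac'd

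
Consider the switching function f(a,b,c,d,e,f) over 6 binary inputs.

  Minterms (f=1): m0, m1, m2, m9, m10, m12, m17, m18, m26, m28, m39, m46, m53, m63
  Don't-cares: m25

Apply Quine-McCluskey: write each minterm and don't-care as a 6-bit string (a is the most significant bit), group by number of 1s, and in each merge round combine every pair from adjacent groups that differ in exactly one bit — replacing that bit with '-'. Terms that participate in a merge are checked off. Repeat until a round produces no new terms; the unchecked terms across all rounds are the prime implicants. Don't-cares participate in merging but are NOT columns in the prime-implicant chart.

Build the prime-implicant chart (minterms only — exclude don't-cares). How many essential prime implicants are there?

size-2^0 implicants → 000000(✓)  000001(✓)  000010(✓)  001001(✓)  001010(✓)  001100(✓)  010001(✓)  010010(✓)  011001(✓)  011010(✓)  011100(✓)  100111  101110  110101  111111
size-2^1 implicants → 0-0001(✓)  0-0010(✓)  0-1001(✓)  0-1010(✓)  0-1100  00-001(✓)  00-010(✓)  0000-0  00000-  01-001(✓)  01-010(✓)
size-2^2 implicants → 0--001  0--010
Unchecked terms (primes): 0--001, 0--010, 0-1100, 0000-0, 00000-, 100111, 101110, 110101, 111111
Minterm coverage:
  m0 ⊆ 0000-0,00000-
  m1 ⊆ 0--001,00000-
  m2 ⊆ 0--010,0000-0
  m9 ⊆ 0--001 [E]
  m10 ⊆ 0--010 [E]
  m12 ⊆ 0-1100 [E]
  m17 ⊆ 0--001 [E]
  m18 ⊆ 0--010 [E]
  m26 ⊆ 0--010 [E]
  m28 ⊆ 0-1100 [E]
  m39 ⊆ 100111 [E]
  m46 ⊆ 101110 [E]
  m53 ⊆ 110101 [E]
  m63 ⊆ 111111 [E]
E = {0--001, 0--010, 0-1100, 100111, 101110, 110101, 111111}

7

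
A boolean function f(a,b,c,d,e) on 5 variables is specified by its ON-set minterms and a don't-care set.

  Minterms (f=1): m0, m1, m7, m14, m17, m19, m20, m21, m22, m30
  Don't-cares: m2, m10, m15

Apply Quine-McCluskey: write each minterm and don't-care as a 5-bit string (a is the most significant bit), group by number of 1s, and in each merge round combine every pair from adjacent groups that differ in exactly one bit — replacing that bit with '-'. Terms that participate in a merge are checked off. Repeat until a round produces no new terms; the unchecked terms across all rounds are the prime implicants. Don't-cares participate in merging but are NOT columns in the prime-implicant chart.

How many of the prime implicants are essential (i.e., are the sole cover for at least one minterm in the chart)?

[col 0] 00000*, 00001*, 00010*, 00111*, 01010*, 01110*, 01111*, 10001*, 10011*, 10100*, 10101*, 10110*, 11110*
[col 1] -0001, -1110, 0-010, 0-111, 000-0, 0000-, 01-10, 0111-, 1-110, 10-01, 100-1, 101-0, 1010-
Prime implicants: -0001, -1110, 0-010, 0-111, 000-0, 0000-, 01-10, 0111-, 1-110, 10-01, 100-1, 101-0, 1010-
PI chart (minterm → PIs covering it):
  0 | 000-0,0000-
  1 | -0001,0000-
  7 | 0-111  (sole → essential)
  14 | -1110,01-10,0111-
  17 | -0001,10-01,100-1
  19 | 100-1  (sole → essential)
  20 | 101-0,1010-
  21 | 10-01,1010-
  22 | 1-110,101-0
  30 | -1110,1-110
Essential prime implicants: 0-111, 100-1

2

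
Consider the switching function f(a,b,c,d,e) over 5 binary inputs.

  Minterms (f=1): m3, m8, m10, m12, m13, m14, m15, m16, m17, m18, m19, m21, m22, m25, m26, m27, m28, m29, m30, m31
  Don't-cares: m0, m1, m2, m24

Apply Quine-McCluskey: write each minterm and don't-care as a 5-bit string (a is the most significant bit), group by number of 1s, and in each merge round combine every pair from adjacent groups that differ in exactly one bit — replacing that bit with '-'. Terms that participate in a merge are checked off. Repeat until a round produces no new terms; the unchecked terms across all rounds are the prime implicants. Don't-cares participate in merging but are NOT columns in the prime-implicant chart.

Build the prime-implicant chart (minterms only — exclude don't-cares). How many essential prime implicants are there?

4

Round 0: 00000✓ 00001✓ 00010✓ 00011✓ 01000✓ 01010✓ 01100✓ 01101✓ 01110✓ 01111✓ 10000✓ 10001✓ 10010✓ 10011✓ 10101✓ 10110✓ 11000✓ 11001✓ 11010✓ 11011✓ 11100✓ 11101✓ 11110✓ 11111✓
Round 1: -0000✓ -0001✓ -0010✓ -0011✓ -1000✓ -1010✓ -1100✓ -1101✓ -1110✓ -1111✓ 0-000✓ 0-010✓ 000-0✓ 000-1✓ 0000-✓ 0001-✓ 01-00✓ 01-10✓ 010-0✓ 011-0✓ 011-1✓ 0110-✓ 0111-✓ 1-000✓ 1-001✓ 1-010✓ 1-011✓ 1-101✓ 1-110✓ 10-01✓ 10-10✓ 100-0✓ 100-1✓ 1000-✓ 1001-✓ 11-00✓ 11-01✓ 11-10✓ 11-11✓ 110-0✓ 110-1✓ 1100-✓ 1101-✓ 111-0✓ 111-1✓ 1110-✓ 1111-✓
Round 2: --000✓ --010✓ -00-0✓ -00-1✓ -000-✓ -001-✓ -1-00✓ -1-10✓ -10-0✓ -11-0✓ -11-1✓ -110-✓ -111-✓ 0-0-0✓ 000--✓ 01--0✓ 011--✓ 1--01 1--10 1-0-0✓ 1-0-1✓ 1-00-✓ 1-01-✓ 100--✓ 11--0✓ 11--1✓ 11-0-✓ 11-1-✓ 110--✓ 111--✓
Round 3: --0-0 -00-- -1--0 -11-- 1-0-- 11---
PIs = {--0-0, -00--, -1--0, -11--, 1--01, 1--10, 1-0--, 11---}
Coverage chart:
  m3: -00-- ←essential
  m8: --0-0,-1--0
  m10: --0-0,-1--0
  m12: -1--0,-11--
  m13: -11-- ←essential
  m14: -1--0,-11--
  m15: -11-- ←essential
  m16: --0-0,-00--,1-0--
  m17: -00--,1--01,1-0--
  m18: --0-0,-00--,1--10,1-0--
  m19: -00--,1-0--
  m21: 1--01 ←essential
  m22: 1--10 ←essential
  m25: 1--01,1-0--,11---
  m26: --0-0,-1--0,1--10,1-0--,11---
  m27: 1-0--,11---
  m28: -1--0,-11--,11---
  m29: -11--,1--01,11---
  m30: -1--0,-11--,1--10,11---
  m31: -11--,11---
Essential: -00--, -11--, 1--01, 1--10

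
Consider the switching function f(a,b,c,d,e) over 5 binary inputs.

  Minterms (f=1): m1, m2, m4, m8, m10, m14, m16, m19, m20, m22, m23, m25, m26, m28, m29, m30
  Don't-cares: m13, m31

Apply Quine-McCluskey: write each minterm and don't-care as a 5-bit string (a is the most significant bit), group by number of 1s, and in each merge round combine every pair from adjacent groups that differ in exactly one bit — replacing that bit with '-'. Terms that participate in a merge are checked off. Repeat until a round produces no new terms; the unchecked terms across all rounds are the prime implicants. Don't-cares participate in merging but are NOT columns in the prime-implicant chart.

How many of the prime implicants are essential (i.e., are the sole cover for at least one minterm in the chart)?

8

[col 0] 00001, 00010*, 00100*, 01000*, 01010*, 01101*, 01110*, 10000*, 10011*, 10100*, 10110*, 10111*, 11001*, 11010*, 11100*, 11101*, 11110*, 11111*
[col 1] -0100, -1010*, -1101, -1110*, 0-010, 01-10*, 010-0, 1-100*, 1-110*, 1-111*, 10-00, 10-11, 101-0*, 1011-*, 11-01, 11-10*, 111-0*, 111-1*, 1110-*, 1111-*
[col 2] -1-10, 1-1-0, 1-11-, 111--
Prime implicants: -0100, -1-10, -1101, 0-010, 00001, 010-0, 1-1-0, 1-11-, 10-00, 10-11, 11-01, 111--
PI chart (minterm → PIs covering it):
  1 | 00001  (sole → essential)
  2 | 0-010  (sole → essential)
  4 | -0100  (sole → essential)
  8 | 010-0  (sole → essential)
  10 | -1-10,0-010,010-0
  14 | -1-10  (sole → essential)
  16 | 10-00  (sole → essential)
  19 | 10-11  (sole → essential)
  20 | -0100,1-1-0,10-00
  22 | 1-1-0,1-11-
  23 | 1-11-,10-11
  25 | 11-01  (sole → essential)
  26 | -1-10  (sole → essential)
  28 | 1-1-0,111--
  29 | -1101,11-01,111--
  30 | -1-10,1-1-0,1-11-,111--
Essential prime implicants: -0100, -1-10, 0-010, 00001, 010-0, 10-00, 10-11, 11-01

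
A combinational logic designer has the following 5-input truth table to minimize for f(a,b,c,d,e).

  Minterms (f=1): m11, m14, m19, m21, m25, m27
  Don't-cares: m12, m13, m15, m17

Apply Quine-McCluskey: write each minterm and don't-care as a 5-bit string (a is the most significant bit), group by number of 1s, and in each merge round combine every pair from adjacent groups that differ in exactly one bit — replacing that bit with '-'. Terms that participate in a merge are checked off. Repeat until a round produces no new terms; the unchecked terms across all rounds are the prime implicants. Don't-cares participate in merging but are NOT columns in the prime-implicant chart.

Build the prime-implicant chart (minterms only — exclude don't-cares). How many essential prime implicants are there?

[col 0] 01011*, 01100*, 01101*, 01110*, 01111*, 10001*, 10011*, 10101*, 11001*, 11011*
[col 1] -1011, 01-11, 011-0*, 011-1*, 0110-*, 0111-*, 1-001*, 1-011*, 10-01, 100-1*, 110-1*
[col 2] 011--, 1-0-1
Prime implicants: -1011, 01-11, 011--, 1-0-1, 10-01
PI chart (minterm → PIs covering it):
  11 | -1011,01-11
  14 | 011--  (sole → essential)
  19 | 1-0-1  (sole → essential)
  21 | 10-01  (sole → essential)
  25 | 1-0-1  (sole → essential)
  27 | -1011,1-0-1
Essential prime implicants: 011--, 1-0-1, 10-01

3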